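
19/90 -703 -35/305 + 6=-3826001/5490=-696.90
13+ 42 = 55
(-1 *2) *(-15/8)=15/4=3.75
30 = 30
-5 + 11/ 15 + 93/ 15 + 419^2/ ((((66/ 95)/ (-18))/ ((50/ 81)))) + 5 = -4169563454/ 1485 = -2807786.84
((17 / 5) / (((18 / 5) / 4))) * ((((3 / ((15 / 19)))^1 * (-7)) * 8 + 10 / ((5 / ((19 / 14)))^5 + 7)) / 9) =-61423821333668 / 687703240665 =-89.32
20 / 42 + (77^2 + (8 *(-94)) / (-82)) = 5113175 / 861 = 5938.65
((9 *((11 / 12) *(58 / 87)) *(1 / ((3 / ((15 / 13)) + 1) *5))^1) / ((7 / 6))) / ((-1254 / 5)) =-5 / 4788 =-0.00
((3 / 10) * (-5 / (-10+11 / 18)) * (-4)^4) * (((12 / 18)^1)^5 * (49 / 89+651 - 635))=4022272 / 45123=89.14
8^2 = 64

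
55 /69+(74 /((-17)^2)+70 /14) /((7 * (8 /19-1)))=-109642 /219351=-0.50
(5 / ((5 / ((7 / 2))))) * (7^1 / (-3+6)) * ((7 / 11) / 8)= 0.65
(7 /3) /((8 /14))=49 /12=4.08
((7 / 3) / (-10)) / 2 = -7 / 60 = -0.12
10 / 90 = 1 / 9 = 0.11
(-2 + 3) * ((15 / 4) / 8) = 15 / 32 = 0.47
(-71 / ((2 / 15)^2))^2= 255200625 / 16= 15950039.06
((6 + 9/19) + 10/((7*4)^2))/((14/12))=144933/26068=5.56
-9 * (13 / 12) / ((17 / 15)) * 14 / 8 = -4095 / 272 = -15.06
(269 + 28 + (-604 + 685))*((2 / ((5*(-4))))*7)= -264.60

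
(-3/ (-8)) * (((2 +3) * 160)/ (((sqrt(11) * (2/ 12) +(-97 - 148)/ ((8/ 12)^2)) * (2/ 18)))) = -214326000/ 43758181 - 64800 * sqrt(11)/ 43758181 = -4.90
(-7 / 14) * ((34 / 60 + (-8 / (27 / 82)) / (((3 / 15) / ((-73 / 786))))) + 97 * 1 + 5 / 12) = -23188423 / 424440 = -54.63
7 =7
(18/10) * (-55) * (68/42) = -1122/7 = -160.29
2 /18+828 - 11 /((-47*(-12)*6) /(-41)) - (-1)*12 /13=829.17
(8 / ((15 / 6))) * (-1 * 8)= -128 / 5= -25.60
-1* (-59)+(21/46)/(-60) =58.99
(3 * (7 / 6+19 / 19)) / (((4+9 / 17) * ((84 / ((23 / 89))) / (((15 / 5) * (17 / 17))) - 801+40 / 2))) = -5083 / 2382534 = -0.00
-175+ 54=-121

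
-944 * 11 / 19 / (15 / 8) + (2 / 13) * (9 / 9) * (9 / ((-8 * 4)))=-17281541 / 59280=-291.52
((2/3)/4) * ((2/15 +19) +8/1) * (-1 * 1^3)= -407/90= -4.52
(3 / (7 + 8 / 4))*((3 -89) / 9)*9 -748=-2330 / 3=-776.67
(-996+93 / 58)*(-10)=288375 / 29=9943.97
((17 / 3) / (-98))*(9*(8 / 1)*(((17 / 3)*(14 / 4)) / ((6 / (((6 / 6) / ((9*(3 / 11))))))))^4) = -1018618190513 / 74384733888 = -13.69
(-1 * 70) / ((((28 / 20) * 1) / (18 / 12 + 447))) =-22425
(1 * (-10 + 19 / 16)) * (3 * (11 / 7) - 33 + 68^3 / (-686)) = 11767719 / 2744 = 4288.53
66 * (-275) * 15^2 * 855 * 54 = -188546737500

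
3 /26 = 0.12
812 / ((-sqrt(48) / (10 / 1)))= -2030*sqrt(3) / 3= -1172.02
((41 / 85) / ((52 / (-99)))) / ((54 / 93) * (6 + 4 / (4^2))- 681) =41943 / 30937790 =0.00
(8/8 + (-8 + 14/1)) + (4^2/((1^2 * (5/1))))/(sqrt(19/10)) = 16 * sqrt(190)/95 + 7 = 9.32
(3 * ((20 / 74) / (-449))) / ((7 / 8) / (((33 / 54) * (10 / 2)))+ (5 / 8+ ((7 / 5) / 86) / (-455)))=-36894000 / 18619036363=-0.00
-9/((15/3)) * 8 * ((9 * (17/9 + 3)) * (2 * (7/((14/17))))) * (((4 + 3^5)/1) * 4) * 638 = -33947806464/5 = -6789561292.80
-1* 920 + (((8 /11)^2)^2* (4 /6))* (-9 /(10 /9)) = -67459192 /73205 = -921.51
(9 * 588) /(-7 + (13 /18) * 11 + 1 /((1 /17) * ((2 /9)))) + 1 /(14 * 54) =36007465 /526932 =68.33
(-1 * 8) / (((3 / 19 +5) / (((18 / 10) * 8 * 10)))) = -10944 / 49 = -223.35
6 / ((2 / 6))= 18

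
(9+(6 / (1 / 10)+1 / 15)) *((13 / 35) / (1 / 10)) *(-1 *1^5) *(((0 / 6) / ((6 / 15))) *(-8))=0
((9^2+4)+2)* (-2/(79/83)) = -14442/79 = -182.81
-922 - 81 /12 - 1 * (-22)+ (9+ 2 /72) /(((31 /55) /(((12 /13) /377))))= -127160747 /140244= -906.71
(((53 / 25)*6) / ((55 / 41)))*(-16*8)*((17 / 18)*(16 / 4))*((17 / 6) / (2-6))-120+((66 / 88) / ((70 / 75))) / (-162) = 4335155621 / 1386000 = 3127.82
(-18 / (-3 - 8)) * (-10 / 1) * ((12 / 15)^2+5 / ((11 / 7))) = -37836 / 605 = -62.54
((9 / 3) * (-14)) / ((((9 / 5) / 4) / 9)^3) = -336000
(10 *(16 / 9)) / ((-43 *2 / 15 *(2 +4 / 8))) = -160 / 129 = -1.24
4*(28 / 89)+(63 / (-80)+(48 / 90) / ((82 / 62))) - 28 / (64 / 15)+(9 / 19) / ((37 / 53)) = -771082523 / 153914820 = -5.01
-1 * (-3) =3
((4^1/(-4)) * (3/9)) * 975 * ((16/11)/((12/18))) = -7800/11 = -709.09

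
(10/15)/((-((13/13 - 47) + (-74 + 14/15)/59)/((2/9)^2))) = 1180/1693143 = 0.00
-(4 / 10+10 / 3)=-56 / 15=-3.73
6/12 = 1/2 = 0.50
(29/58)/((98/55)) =55/196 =0.28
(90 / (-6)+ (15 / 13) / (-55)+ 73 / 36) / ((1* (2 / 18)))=-66889 / 572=-116.94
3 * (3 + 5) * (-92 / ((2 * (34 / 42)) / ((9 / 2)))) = -104328 / 17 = -6136.94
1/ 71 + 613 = 43524/ 71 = 613.01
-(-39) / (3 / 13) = 169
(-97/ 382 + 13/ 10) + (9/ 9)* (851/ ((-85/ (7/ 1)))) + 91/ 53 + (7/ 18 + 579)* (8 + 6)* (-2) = -126152919773/ 7744095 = -16290.21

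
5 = 5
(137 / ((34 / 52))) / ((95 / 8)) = 28496 / 1615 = 17.64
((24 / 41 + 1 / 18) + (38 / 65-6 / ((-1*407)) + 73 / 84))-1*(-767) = 210223005667 / 273333060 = 769.11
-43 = -43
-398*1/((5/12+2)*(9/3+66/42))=-4179/116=-36.03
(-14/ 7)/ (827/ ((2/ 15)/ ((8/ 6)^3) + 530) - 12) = 84809/ 442694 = 0.19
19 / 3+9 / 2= 65 / 6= 10.83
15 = 15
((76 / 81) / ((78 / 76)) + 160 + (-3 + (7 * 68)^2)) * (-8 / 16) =-716252435 / 6318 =-113366.96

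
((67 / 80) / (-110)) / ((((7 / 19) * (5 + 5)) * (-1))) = 1273 / 616000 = 0.00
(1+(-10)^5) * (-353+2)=35099649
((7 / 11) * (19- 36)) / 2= -119 / 22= -5.41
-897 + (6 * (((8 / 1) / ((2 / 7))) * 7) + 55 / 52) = 14563 / 52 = 280.06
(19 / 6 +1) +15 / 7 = 265 / 42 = 6.31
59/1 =59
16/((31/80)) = 1280/31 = 41.29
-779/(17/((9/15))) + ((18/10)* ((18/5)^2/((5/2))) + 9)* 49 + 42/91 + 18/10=120582603/138125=873.00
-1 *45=-45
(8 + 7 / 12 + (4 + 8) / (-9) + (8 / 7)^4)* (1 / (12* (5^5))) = 28671 / 120050000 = 0.00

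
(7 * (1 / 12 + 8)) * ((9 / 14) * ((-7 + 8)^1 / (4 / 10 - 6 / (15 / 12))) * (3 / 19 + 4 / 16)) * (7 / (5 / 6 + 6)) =-947205 / 274208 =-3.45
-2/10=-1/5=-0.20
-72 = -72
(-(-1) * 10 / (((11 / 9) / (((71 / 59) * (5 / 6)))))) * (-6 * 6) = -191700 / 649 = -295.38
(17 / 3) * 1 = 17 / 3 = 5.67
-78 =-78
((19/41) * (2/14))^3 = 0.00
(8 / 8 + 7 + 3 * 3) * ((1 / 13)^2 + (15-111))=-275791 / 169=-1631.90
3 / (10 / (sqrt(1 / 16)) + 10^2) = 3 / 140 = 0.02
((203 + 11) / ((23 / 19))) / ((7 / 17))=69122 / 161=429.33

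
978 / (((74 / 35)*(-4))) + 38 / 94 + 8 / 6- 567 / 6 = -208.40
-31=-31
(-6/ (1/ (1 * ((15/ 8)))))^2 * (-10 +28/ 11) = -83025/ 88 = -943.47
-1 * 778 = -778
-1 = -1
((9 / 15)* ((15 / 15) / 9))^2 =0.00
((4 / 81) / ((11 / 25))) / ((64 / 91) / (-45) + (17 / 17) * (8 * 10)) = 11375 / 8106516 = 0.00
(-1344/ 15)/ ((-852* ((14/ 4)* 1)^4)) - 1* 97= -35433359/ 365295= -97.00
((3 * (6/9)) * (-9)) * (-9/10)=81/5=16.20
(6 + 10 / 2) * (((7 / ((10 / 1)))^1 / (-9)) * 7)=-539 / 90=-5.99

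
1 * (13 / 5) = 13 / 5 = 2.60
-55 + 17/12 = -643/12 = -53.58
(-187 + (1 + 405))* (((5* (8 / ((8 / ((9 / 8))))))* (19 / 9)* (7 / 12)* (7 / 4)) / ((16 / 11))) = 3737965 / 2048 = 1825.18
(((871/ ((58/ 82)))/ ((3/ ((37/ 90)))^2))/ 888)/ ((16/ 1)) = 1321307/ 811814400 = 0.00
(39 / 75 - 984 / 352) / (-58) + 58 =3702903 / 63800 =58.04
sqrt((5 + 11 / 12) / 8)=sqrt(426) / 24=0.86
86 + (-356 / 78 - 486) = -15778 / 39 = -404.56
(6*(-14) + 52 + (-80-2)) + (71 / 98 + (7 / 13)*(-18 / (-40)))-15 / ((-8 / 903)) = 40260739 / 25480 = 1580.09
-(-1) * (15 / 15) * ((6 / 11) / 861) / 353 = 0.00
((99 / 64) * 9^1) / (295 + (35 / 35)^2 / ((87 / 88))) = 77517 / 1648192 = 0.05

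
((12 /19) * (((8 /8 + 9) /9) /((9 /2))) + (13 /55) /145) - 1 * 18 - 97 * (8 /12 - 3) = 852972794 /4091175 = 208.49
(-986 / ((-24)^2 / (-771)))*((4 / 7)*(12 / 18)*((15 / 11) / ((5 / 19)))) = 2407319 / 924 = 2605.32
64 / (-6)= -32 / 3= -10.67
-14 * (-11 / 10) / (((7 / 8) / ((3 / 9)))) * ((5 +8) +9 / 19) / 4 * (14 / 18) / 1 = 39424 / 2565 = 15.37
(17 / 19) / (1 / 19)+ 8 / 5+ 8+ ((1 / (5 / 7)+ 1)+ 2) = 31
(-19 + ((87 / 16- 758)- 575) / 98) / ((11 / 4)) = -51033 / 4312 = -11.84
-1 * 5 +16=11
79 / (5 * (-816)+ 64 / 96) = -237 / 12238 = -0.02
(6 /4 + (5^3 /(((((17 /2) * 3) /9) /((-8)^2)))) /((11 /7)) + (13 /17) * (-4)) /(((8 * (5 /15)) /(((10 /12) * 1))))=3357085 /5984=561.01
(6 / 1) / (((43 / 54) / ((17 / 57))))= 1836 / 817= 2.25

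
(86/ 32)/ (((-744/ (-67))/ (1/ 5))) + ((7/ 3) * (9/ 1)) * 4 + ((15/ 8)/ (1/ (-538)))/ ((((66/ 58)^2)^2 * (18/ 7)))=-10581803381519/ 70586017920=-149.91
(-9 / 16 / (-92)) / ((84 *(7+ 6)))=3 / 535808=0.00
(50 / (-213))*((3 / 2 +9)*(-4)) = 700 / 71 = 9.86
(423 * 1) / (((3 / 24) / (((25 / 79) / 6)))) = 178.48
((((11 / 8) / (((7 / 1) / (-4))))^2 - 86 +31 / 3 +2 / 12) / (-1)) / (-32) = -14677 / 6272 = -2.34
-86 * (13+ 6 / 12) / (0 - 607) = 1.91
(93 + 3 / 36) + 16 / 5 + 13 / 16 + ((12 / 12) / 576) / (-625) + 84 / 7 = 39274499 / 360000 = 109.10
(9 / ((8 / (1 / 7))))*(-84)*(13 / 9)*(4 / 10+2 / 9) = -182 / 15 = -12.13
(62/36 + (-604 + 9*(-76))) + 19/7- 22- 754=-259505/126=-2059.56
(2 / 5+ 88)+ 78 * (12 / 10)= 182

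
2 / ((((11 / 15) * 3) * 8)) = 0.11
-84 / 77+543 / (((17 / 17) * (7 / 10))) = 59646 / 77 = 774.62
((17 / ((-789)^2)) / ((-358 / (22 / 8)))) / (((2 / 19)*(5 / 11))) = -0.00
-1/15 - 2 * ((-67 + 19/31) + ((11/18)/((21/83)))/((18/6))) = 11521486/87885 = 131.10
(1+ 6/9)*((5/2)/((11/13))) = 325/66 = 4.92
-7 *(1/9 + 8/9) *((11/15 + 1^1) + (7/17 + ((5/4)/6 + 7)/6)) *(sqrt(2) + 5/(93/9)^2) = -286727 *sqrt(2)/12240 - 286727/261392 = -34.23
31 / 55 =0.56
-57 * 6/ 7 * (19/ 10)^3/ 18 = -130321/ 7000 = -18.62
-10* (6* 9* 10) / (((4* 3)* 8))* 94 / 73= -10575 / 146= -72.43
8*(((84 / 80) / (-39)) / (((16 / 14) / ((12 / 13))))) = -147 / 845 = -0.17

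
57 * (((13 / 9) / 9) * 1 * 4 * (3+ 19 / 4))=7657 / 27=283.59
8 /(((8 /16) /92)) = 1472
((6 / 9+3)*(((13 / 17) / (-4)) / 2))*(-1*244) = 8723 / 102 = 85.52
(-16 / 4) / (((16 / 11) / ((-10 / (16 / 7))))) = 385 / 32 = 12.03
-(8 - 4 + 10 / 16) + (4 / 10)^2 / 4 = -917 / 200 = -4.58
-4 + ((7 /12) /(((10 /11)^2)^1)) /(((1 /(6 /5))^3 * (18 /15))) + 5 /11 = -69549 /27500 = -2.53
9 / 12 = 0.75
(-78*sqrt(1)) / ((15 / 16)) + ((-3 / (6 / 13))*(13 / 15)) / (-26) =-4979 / 60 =-82.98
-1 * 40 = -40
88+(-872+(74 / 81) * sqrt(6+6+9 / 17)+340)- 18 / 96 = -7107 / 16+74 * sqrt(3621) / 1377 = -440.95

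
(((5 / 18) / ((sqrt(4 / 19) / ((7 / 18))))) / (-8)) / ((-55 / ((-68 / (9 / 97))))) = -11543 * sqrt(19) / 128304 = -0.39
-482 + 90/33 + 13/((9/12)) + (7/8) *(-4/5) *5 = -30719/66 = -465.44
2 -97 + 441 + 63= 409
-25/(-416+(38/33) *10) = 825/13348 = 0.06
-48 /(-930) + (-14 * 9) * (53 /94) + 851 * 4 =24280971 /7285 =3333.01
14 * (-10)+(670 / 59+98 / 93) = -127.59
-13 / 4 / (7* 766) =-13 / 21448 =-0.00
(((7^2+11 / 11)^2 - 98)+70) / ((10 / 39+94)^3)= 18329571 / 6209212472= 0.00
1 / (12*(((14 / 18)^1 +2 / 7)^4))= 5250987 / 80604484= 0.07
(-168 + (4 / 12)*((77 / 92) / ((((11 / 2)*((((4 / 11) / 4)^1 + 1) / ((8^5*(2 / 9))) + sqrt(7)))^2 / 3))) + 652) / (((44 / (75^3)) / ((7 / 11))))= 38623575305796150032509992890625 / 13078775835863453565951277 - 1227364214243328000000*sqrt(7) / 1188979621442132142359207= 2953149.11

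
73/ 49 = 1.49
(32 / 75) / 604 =8 / 11325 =0.00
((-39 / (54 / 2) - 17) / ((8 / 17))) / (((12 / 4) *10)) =-1411 / 1080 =-1.31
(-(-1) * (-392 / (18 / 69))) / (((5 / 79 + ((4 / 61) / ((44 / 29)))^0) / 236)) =-3001684 / 9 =-333520.44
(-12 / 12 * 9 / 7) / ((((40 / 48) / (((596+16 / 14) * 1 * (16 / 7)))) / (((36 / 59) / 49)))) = -26002944 / 991613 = -26.22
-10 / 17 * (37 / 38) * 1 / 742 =-185 / 239666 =-0.00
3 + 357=360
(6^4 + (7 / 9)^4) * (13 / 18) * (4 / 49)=221141882 / 2893401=76.43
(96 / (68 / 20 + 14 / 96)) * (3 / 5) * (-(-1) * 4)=55296 / 851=64.98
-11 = -11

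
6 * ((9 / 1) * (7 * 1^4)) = 378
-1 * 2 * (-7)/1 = 14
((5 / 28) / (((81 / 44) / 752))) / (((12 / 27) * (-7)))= -10340 / 441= -23.45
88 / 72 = 11 / 9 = 1.22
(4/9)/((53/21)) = 28/159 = 0.18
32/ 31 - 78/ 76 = 7/ 1178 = 0.01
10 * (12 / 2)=60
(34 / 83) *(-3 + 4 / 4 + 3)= 0.41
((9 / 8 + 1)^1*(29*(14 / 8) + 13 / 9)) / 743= 31943 / 213984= 0.15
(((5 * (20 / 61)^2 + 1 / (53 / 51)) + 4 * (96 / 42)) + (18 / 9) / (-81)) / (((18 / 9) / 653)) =775302568651 / 223639542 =3466.75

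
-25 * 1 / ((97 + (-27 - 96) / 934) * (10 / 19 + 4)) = -8873 / 155617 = -0.06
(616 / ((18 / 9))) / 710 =154 / 355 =0.43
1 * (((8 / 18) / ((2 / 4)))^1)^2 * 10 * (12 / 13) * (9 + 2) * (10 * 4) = 1126400 / 351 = 3209.12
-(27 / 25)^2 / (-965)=0.00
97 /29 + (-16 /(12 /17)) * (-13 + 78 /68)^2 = -4704914 /1479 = -3181.15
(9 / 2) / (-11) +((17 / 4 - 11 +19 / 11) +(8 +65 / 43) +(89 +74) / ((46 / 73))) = 11433991 / 43516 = 262.75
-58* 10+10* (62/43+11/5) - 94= -27416/43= -637.58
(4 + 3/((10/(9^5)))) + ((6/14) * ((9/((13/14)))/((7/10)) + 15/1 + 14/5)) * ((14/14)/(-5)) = 80607743/4550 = 17715.99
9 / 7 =1.29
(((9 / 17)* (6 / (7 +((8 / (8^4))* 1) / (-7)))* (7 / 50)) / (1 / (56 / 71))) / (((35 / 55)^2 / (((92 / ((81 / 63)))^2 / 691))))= 1438848581632 / 1569261466425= 0.92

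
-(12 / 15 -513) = 2561 / 5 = 512.20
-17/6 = -2.83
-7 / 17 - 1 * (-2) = 27 / 17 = 1.59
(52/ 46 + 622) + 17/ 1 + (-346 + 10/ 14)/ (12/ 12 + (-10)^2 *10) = 103108470/ 161161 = 639.79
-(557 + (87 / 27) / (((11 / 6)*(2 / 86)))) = -20875 / 33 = -632.58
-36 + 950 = 914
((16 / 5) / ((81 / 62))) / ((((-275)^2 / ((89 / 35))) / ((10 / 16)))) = 11036 / 214396875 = 0.00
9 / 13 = 0.69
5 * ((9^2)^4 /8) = 215233605 /8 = 26904200.62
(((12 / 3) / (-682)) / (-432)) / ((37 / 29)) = 29 / 2725272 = 0.00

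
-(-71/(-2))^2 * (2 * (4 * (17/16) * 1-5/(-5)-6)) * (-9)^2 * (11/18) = 1497177/16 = 93573.56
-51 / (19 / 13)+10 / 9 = -5777 / 171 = -33.78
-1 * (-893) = 893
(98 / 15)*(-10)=-196 / 3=-65.33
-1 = -1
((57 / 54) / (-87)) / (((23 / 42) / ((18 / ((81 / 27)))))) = -266 / 2001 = -0.13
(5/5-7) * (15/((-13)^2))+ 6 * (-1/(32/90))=-23535/1352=-17.41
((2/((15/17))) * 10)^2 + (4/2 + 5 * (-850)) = -33608/9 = -3734.22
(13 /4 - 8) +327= 1289 /4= 322.25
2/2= 1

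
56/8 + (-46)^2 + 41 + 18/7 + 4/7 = 15170/7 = 2167.14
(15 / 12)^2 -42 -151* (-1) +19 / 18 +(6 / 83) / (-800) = 4168931 / 37350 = 111.62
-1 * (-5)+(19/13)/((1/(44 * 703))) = 587773/13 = 45213.31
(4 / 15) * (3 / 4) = 1 / 5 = 0.20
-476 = -476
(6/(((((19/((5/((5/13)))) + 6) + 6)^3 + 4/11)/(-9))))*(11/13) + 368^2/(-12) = -665405946422/58961913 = -11285.35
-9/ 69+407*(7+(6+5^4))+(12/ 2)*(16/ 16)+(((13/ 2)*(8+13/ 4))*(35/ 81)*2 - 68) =215004329/ 828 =259667.06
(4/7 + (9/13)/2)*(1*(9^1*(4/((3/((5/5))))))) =1002/91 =11.01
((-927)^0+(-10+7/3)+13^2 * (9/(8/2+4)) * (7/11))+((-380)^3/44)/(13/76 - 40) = 8370996629/266376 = 31425.49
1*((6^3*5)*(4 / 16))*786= 212220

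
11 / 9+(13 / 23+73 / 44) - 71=-615277 / 9108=-67.55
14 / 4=3.50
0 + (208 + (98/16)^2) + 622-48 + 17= 53537/64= 836.52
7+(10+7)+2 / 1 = 26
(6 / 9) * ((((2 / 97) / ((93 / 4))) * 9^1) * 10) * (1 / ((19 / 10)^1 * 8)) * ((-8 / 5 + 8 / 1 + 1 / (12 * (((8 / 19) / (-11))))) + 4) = 19735 / 685596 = 0.03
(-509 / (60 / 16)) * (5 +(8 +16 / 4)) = -34612 / 15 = -2307.47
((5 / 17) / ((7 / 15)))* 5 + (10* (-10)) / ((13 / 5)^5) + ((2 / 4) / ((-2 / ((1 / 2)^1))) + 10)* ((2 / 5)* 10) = 3694620243 / 88367734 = 41.81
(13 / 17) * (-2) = -26 / 17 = -1.53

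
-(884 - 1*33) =-851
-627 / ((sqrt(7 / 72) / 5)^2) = -1128600 / 7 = -161228.57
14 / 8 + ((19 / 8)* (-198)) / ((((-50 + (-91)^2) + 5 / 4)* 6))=229249 / 131716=1.74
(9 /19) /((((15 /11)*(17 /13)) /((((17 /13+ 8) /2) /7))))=3993 /22610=0.18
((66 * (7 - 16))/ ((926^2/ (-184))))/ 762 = 4554/ 27224863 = 0.00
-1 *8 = -8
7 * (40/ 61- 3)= -1001/ 61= -16.41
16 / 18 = 8 / 9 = 0.89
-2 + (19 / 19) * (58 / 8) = 21 / 4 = 5.25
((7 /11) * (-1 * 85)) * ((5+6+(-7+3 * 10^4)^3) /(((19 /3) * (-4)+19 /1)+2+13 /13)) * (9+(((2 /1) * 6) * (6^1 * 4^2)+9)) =5634868750437113460 /11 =512260795494283041.82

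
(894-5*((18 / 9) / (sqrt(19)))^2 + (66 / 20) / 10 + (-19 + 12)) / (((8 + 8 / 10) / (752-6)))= 628104771 / 8360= 75132.15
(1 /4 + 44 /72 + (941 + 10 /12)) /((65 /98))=1662913 /1170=1421.29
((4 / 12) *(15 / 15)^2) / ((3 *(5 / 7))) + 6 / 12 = 59 / 90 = 0.66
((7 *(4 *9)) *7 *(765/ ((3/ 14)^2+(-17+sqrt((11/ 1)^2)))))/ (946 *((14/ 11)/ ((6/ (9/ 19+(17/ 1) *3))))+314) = -279188280/ 13110467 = -21.30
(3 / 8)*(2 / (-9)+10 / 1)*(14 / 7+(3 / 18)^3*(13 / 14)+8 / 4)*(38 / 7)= 2530781 / 31752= 79.70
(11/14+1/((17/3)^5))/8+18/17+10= 1774240005/159023984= 11.16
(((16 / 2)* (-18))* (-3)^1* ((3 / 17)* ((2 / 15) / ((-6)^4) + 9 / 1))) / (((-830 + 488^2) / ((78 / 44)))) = 1137253 / 221888590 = 0.01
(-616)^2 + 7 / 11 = 4174023 / 11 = 379456.64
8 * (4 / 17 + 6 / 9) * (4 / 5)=1472 / 255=5.77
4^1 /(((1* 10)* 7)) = 2 /35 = 0.06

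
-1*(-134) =134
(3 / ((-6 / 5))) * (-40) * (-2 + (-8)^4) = 409400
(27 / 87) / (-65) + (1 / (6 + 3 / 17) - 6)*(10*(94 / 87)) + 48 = -1791187 / 118755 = -15.08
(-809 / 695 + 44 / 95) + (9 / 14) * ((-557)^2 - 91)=3686059794 / 18487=199386.58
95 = 95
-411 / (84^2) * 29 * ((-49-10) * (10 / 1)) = 1172035 / 1176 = 996.63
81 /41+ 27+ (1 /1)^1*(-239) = -8611 /41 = -210.02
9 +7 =16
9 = 9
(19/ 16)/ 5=19/ 80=0.24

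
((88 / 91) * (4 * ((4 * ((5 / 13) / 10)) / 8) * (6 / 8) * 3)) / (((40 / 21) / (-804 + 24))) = -891 / 13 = -68.54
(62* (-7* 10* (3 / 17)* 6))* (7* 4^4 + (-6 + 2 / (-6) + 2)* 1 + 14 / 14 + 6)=-140199360 / 17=-8247021.18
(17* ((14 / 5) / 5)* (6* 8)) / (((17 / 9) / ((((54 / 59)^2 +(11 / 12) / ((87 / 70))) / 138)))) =160290872 / 58045675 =2.76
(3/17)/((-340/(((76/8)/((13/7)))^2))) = -53067/3907280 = -0.01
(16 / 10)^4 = 4096 / 625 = 6.55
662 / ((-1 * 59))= -11.22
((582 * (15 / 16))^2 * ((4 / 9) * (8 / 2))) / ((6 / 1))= 705675 / 8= 88209.38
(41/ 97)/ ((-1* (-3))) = 41/ 291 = 0.14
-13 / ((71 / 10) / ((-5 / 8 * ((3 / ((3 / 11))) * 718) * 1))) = 1283425 / 142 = 9038.20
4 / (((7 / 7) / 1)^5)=4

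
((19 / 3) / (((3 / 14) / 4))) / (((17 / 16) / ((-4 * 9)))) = -68096 / 17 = -4005.65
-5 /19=-0.26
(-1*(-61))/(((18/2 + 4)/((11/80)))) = 671/1040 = 0.65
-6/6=-1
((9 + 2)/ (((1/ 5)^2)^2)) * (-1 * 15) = -103125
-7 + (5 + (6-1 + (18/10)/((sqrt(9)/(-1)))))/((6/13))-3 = 311/30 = 10.37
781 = 781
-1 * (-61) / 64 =0.95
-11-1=-12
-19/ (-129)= 19/ 129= 0.15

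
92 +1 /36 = 3313 /36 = 92.03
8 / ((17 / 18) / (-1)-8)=-144 / 161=-0.89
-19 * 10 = -190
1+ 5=6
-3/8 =-0.38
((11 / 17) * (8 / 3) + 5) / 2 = 343 / 102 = 3.36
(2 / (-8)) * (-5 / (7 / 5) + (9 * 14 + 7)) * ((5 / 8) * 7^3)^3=-326431856625 / 1024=-318781109.99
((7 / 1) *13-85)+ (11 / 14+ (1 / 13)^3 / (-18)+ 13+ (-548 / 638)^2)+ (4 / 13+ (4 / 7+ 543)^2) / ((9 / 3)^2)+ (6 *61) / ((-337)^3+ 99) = 2951425991289080252929 / 89844045957705039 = 32850.55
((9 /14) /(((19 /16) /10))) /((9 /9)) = 720 /133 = 5.41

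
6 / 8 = 3 / 4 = 0.75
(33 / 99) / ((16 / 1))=1 / 48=0.02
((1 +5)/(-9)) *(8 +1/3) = -50/9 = -5.56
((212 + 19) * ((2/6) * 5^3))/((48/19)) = 182875/48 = 3809.90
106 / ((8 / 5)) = 265 / 4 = 66.25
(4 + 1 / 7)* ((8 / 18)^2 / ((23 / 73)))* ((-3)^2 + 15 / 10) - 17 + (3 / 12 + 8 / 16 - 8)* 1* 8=-29639 / 621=-47.73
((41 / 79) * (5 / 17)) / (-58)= -205 / 77894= -0.00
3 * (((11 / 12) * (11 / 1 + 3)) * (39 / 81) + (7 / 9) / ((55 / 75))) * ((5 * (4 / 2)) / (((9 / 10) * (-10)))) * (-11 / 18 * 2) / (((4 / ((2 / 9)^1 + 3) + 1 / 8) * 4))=3741290 / 693279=5.40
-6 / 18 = -1 / 3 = -0.33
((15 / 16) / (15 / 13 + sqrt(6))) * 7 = -6825 / 4208 + 5915 * sqrt(6) / 4208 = 1.82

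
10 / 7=1.43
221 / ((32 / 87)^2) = 1672749 / 1024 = 1633.54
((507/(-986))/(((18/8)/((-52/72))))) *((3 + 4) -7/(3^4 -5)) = 384475/337212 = 1.14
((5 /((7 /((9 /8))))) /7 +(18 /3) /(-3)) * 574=-30299 /28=-1082.11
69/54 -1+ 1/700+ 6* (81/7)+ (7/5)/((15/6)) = 63241/900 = 70.27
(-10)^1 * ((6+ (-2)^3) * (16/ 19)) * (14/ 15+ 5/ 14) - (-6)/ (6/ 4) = 10268/ 399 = 25.73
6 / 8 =3 / 4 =0.75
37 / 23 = 1.61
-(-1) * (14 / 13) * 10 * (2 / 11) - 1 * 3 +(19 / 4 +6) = 5553 / 572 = 9.71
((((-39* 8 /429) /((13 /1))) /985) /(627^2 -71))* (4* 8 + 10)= -168 /27682092295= -0.00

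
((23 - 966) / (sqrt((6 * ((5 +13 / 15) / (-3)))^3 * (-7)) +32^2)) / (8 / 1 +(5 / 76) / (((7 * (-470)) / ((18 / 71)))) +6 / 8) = -1412515810125 / 13276411538858 +69056328495 * sqrt(1155) / 212422584621728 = -0.10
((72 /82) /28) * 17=153 /287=0.53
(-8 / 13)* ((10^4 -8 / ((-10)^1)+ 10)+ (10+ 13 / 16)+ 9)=-802449 / 130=-6172.68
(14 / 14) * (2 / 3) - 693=-2077 / 3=-692.33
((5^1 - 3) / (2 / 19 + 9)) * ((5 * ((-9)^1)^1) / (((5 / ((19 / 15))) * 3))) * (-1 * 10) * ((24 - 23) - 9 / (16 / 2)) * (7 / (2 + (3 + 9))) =-361 / 692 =-0.52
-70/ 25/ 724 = -7/ 1810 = -0.00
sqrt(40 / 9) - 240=-240+ 2 * sqrt(10) / 3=-237.89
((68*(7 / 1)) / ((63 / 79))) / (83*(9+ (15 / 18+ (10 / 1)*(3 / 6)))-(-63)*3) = 10744 / 25563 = 0.42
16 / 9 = 1.78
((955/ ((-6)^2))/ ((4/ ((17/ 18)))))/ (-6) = -16235/ 15552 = -1.04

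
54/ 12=4.50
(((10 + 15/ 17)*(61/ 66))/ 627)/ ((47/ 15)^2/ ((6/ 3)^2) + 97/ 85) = 564250/ 126474887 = 0.00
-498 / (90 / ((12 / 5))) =-332 / 25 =-13.28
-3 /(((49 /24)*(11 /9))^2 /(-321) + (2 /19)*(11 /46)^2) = 451588696128 /2013943723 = 224.23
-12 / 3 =-4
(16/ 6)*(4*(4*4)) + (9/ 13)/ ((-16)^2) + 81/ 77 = 132013855/ 768768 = 171.72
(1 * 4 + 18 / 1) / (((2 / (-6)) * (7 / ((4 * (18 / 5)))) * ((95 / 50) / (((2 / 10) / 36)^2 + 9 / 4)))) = -1603822 / 9975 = -160.78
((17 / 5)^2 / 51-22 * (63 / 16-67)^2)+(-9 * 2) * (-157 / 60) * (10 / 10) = -87444.01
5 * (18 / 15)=6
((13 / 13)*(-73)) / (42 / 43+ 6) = -3139 / 300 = -10.46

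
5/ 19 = 0.26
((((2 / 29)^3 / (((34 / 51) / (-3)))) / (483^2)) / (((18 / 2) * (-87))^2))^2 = 16 / 150223729516596068724949451481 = 0.00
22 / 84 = 11 / 42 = 0.26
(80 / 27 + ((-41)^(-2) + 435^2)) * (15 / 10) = 4294244791 / 15129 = 283841.95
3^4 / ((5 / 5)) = 81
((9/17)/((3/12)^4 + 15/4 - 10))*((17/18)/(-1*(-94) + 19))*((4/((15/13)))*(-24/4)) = 1024/69495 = 0.01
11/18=0.61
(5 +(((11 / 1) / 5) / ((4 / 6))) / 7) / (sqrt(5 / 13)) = 383 *sqrt(65) / 350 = 8.82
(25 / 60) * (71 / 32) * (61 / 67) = 21655 / 25728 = 0.84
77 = 77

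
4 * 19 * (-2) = -152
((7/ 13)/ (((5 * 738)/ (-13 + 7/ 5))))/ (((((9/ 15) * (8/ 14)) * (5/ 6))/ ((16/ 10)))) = -5684/ 599625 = -0.01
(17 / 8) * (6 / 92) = 51 / 368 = 0.14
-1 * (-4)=4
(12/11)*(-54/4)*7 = -1134/11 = -103.09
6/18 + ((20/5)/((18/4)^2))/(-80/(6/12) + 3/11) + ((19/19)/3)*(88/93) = 2856697/4411827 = 0.65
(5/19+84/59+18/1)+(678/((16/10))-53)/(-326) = 18.55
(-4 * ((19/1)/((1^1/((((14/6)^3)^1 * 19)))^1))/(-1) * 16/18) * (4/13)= 15849344/3159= 5017.20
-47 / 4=-11.75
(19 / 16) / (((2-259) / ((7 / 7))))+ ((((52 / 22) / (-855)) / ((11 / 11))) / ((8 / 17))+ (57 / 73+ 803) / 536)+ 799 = 151413636189407 / 189151403760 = 800.49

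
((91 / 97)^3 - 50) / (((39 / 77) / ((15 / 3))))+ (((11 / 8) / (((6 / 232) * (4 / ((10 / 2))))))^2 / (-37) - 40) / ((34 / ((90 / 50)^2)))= -7173378840094523 / 14328820072320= -500.63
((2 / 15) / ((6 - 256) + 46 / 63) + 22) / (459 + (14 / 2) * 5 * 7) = 0.03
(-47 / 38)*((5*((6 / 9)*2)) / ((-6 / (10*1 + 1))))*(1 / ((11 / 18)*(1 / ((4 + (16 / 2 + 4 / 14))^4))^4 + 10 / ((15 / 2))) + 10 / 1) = 1194223103897109982570271667746012966 / 7348734677393038803247902501937605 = 162.51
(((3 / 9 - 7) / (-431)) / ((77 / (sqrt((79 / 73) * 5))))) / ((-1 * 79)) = -20 * sqrt(28835) / 574168287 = -0.00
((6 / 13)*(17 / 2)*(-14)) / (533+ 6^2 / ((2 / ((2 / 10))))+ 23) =-1785 / 18187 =-0.10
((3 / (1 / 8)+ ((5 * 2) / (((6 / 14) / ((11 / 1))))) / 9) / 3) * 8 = 11344 / 81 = 140.05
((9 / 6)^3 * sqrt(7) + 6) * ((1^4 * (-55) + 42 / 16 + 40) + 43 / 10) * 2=-8721 * sqrt(7) / 160-969 / 10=-241.11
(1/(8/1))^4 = 1/4096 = 0.00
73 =73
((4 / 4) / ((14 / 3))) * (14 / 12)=1 / 4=0.25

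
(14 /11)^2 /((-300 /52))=-2548 /9075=-0.28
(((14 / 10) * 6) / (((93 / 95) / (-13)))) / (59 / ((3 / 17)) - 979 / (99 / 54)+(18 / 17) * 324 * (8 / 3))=-176358 / 1130663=-0.16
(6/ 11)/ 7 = 6/ 77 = 0.08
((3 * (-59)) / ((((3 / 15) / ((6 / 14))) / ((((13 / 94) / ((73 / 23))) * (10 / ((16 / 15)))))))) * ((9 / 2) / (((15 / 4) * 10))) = -18.59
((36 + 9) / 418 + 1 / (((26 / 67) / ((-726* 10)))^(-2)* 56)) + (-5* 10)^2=157348712396109211 / 62936774762400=2500.11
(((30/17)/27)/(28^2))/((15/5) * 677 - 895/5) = 5/111075552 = 0.00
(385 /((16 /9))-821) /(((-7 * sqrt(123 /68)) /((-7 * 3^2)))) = -29013 * sqrt(2091) /328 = -4044.79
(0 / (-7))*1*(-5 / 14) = 0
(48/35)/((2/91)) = 312/5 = 62.40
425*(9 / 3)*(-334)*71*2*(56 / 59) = -3386359200 / 59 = -57395918.64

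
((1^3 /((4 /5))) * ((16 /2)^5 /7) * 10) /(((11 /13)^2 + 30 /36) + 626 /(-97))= -40287436800 /3376639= -11931.22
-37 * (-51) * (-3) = -5661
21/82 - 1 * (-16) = 1333/82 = 16.26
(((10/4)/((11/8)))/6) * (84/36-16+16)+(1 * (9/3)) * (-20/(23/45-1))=12220/99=123.43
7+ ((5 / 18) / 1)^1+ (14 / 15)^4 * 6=399289 / 33750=11.83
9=9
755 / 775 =151 / 155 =0.97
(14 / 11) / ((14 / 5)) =5 / 11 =0.45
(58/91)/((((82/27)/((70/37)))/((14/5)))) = 21924/19721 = 1.11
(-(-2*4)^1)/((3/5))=40/3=13.33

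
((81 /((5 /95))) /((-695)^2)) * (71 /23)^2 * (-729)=-5655654171 /255520225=-22.13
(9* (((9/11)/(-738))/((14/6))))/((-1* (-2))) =-27/12628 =-0.00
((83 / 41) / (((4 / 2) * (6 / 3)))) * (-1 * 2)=-83 / 82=-1.01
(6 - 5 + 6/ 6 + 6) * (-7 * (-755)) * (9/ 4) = 95130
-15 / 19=-0.79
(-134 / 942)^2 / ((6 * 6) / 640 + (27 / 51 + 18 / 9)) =12210080 / 1560207753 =0.01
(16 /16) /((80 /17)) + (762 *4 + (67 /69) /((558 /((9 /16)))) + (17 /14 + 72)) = 7477942067 /2395680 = 3121.43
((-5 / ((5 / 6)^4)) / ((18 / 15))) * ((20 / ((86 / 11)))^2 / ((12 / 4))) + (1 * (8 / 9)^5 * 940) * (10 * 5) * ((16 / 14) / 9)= 3293.11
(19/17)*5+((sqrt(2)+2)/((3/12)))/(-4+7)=4*sqrt(2)/3+421/51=10.14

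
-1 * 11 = -11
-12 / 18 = -2 / 3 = -0.67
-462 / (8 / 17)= -3927 / 4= -981.75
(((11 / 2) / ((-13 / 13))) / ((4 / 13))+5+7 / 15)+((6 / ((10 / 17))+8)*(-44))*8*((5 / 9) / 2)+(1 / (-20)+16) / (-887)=-572215651 / 319320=-1791.98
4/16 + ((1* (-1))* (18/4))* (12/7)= -209/28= -7.46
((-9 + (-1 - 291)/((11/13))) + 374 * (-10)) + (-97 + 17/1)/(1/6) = -50315/11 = -4574.09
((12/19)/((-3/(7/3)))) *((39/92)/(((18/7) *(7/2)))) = -91/3933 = -0.02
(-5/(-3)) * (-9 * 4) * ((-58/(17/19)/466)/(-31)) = -33060/122791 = -0.27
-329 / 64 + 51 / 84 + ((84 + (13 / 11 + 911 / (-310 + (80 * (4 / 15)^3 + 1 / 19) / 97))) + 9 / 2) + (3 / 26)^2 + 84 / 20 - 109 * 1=-2788833106952479 / 123524238918080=-22.58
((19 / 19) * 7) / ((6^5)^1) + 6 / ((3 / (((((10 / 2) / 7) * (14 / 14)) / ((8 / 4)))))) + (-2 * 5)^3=-54393071 / 54432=-999.28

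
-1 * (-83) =83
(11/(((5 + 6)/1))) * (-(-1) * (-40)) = -40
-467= -467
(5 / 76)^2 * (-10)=-125 / 2888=-0.04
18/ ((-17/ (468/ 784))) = -1053/ 1666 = -0.63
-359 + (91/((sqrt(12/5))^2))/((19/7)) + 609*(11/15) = 115789/1140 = 101.57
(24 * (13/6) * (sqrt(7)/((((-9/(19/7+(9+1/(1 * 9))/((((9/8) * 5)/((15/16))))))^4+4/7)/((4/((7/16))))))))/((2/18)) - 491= 47.82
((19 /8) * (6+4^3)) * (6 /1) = 1995 /2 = 997.50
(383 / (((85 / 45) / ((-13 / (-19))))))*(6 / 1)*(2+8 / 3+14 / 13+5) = 2888586 / 323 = 8942.99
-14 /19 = -0.74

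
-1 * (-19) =19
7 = 7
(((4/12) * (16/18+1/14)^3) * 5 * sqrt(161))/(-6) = -8857805 * sqrt(161)/36006768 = -3.12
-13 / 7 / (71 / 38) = -494 / 497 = -0.99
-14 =-14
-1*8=-8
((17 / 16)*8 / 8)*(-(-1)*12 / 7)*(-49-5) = -1377 / 14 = -98.36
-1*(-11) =11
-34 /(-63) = 34 /63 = 0.54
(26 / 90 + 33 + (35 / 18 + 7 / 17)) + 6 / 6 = 18689 / 510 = 36.65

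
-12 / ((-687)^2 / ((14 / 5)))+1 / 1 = 786559 / 786615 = 1.00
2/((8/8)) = 2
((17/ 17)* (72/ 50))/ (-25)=-36/ 625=-0.06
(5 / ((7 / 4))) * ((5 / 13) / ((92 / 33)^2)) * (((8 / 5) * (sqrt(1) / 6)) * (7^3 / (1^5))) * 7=622545 / 6877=90.53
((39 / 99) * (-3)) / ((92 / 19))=-0.24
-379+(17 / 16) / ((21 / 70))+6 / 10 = -44983 / 120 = -374.86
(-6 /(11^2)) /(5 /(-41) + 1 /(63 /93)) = -2583 /70543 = -0.04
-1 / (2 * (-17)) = 1 / 34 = 0.03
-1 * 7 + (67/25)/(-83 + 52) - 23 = -23317/775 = -30.09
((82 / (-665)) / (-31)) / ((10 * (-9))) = -41 / 927675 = -0.00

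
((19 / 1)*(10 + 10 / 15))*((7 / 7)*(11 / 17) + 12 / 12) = 17024 / 51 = 333.80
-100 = -100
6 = 6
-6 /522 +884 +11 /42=1077017 /1218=884.25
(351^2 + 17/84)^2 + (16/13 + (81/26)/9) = 1392296774946061/91728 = 15178536269.69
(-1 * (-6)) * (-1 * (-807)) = 4842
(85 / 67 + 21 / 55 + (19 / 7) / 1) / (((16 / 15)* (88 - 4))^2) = 562945 / 1035431936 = 0.00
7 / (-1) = -7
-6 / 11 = -0.55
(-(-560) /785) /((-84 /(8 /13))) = -32 /6123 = -0.01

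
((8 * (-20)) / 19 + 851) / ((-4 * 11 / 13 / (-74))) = 7700329 / 418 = 18421.84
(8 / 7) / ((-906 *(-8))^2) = 1 / 45966816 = 0.00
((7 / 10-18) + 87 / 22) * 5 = -734 / 11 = -66.73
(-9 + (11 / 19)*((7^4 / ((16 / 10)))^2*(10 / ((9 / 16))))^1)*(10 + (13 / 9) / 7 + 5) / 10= 3796840584263 / 107730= 35244041.44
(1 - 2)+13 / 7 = 6 / 7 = 0.86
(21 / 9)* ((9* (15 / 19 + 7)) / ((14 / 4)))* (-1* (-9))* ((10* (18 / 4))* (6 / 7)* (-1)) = -2157840 / 133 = -16224.36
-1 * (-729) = 729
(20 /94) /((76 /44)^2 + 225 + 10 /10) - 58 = -58.00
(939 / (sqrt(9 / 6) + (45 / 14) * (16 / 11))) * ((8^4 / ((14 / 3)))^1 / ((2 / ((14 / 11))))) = 9692282880 / 80471 - 1036535808 * sqrt(6) / 80471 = 88892.88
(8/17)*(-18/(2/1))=-4.24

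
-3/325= -0.01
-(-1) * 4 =4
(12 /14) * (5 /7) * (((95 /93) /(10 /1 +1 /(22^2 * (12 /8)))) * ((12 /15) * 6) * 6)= 19863360 /11029459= 1.80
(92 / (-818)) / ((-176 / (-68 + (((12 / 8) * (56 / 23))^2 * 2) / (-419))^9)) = -20033645505999.50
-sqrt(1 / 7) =-sqrt(7) / 7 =-0.38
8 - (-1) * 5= 13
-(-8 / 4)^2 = -4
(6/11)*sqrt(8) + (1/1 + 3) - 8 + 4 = 12*sqrt(2)/11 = 1.54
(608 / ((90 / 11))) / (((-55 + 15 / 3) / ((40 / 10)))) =-6688 / 1125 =-5.94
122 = 122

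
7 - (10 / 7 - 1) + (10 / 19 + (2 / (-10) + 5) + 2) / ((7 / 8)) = 9938 / 665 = 14.94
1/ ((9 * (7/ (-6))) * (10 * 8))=-1/ 840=-0.00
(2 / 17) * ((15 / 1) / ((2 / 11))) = 165 / 17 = 9.71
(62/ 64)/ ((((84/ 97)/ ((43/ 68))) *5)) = 129301/ 913920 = 0.14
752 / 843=0.89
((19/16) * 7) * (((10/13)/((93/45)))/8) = 9975/25792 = 0.39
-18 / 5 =-3.60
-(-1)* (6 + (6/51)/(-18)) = 917/153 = 5.99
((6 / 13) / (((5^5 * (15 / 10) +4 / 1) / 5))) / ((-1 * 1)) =-60 / 121979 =-0.00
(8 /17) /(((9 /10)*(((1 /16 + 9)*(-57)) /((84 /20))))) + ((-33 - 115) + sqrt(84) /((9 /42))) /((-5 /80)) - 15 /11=10973280283 /4636665 - 448*sqrt(21) /3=1682.30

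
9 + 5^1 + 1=15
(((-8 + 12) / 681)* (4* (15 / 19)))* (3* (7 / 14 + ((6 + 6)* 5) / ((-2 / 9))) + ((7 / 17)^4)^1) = -5401946200 / 360226073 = -15.00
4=4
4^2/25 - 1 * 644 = -643.36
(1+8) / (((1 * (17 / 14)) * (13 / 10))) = 1260 / 221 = 5.70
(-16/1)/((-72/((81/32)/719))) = 9/11504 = 0.00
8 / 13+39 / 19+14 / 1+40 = 13997 / 247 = 56.67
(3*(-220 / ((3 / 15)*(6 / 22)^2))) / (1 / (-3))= 133100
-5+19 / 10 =-31 / 10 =-3.10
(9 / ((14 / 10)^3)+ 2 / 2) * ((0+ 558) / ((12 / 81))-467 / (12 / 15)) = 4672277 / 343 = 13621.80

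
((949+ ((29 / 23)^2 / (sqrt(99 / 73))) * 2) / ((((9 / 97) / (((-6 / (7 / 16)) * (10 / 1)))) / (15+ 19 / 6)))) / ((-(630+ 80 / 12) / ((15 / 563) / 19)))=1422702880 * sqrt(803) / 249668076273+ 802702160 / 14301889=56.29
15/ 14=1.07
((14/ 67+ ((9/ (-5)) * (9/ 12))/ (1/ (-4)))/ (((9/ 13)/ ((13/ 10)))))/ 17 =317551/ 512550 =0.62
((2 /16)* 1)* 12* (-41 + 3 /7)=-426 /7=-60.86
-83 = -83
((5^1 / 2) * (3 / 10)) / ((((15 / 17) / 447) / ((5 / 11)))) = 7599 / 44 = 172.70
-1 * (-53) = 53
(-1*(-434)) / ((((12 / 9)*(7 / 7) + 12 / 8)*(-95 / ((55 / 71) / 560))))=-1023 / 458660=-0.00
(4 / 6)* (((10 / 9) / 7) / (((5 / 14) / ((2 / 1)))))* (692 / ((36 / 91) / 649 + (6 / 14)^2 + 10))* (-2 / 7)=-1307802496 / 113678505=-11.50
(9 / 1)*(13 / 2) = 117 / 2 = 58.50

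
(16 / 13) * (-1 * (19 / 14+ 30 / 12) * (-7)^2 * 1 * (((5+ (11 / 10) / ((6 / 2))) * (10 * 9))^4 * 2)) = -329154885487008 / 13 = -25319606575923.69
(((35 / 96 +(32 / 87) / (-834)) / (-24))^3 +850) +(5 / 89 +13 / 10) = 8194470287954255394182210453 / 9625196264783758082703360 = 851.36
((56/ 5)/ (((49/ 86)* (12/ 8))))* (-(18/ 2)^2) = -37152/ 35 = -1061.49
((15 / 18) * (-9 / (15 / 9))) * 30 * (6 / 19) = -810 / 19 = -42.63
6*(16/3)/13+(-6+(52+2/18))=5683/117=48.57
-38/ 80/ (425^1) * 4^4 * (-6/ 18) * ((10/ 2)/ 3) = 608/ 3825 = 0.16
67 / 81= 0.83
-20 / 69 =-0.29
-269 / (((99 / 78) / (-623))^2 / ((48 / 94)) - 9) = 564631439008 / 18890997627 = 29.89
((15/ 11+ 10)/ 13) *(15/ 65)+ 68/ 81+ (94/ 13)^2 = 8029663/ 150579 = 53.33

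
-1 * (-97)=97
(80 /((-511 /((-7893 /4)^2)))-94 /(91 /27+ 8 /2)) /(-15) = 20663082891 /508445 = 40639.76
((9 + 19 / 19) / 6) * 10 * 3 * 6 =300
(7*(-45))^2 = 99225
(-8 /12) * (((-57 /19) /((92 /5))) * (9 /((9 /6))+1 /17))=515 /782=0.66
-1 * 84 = -84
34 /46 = 17 /23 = 0.74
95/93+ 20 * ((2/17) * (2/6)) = 2855/1581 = 1.81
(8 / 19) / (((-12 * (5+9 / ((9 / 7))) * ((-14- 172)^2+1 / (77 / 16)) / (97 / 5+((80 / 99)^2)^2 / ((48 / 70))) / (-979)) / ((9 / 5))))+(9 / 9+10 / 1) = 66317766578063893 / 6027253948801800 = 11.00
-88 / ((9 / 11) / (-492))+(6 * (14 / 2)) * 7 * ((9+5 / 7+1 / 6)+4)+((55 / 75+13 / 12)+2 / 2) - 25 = 1139523 / 20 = 56976.15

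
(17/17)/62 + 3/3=1.02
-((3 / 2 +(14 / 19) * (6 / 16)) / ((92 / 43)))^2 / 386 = -33698025 / 18870792704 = -0.00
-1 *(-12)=12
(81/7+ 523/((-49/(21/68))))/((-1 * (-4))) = 3939/1904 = 2.07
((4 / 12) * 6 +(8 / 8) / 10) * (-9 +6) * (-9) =567 / 10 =56.70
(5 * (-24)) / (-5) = 24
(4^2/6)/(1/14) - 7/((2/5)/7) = -511/6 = -85.17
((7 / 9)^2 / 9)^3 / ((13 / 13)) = 117649 / 387420489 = 0.00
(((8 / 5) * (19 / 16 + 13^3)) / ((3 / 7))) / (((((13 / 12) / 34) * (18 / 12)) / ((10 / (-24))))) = -8370698 / 117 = -71544.43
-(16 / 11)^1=-16 / 11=-1.45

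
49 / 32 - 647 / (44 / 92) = -475653 / 352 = -1351.29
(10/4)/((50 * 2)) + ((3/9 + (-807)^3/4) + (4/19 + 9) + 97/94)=-14079696156991/107160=-131389475.15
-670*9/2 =-3015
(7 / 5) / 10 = 7 / 50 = 0.14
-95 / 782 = -0.12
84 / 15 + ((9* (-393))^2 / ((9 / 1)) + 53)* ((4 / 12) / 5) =1390178 / 15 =92678.53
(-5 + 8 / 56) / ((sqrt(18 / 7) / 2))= -34*sqrt(14) / 21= -6.06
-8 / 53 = -0.15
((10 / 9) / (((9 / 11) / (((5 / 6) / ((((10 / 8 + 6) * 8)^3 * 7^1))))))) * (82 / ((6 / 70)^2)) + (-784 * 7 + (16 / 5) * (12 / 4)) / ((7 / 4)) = -23376808512721 / 7467424020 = -3130.51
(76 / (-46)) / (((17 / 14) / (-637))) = 338884 / 391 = 866.71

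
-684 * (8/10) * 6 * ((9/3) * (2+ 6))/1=-393984/5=-78796.80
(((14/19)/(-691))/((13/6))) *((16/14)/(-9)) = 32/512031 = 0.00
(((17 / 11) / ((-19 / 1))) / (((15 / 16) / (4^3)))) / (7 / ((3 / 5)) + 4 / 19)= -17408 / 37235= -0.47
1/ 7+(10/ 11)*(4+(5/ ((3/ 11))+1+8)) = 6613/ 231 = 28.63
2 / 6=1 / 3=0.33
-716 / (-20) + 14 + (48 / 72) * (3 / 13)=3247 / 65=49.95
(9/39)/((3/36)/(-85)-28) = -3060/371293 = -0.01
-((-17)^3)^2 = -24137569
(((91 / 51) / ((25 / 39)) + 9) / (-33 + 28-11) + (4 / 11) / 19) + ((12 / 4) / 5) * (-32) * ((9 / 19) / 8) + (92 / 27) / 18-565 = -566.66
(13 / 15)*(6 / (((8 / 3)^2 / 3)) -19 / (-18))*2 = 13429 / 2160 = 6.22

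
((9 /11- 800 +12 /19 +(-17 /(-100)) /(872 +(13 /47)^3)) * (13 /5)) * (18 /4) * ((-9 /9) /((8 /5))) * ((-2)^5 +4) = -1237521986826473439 /7568797310800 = -163503.12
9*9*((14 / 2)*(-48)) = -27216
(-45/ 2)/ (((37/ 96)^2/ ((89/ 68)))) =-4613760/ 23273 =-198.25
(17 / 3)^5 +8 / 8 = 1420100 / 243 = 5844.03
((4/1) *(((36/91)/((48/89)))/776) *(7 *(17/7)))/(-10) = -4539/706160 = -0.01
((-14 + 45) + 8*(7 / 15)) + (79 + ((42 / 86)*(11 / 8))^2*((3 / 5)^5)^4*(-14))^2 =599455797604403313160044470855989497144787 / 95520196482539176940917968750000000000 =6275.70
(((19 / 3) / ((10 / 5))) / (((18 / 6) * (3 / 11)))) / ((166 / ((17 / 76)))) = 187 / 35856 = 0.01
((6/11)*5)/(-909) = -10/3333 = -0.00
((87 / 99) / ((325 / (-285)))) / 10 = -551 / 7150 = -0.08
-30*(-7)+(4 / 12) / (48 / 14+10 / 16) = 143066 / 681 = 210.08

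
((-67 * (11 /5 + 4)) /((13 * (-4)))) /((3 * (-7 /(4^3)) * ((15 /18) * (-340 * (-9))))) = -16616 /1740375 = -0.01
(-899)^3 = -726572699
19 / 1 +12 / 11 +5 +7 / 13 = 3665 / 143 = 25.63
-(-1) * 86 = 86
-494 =-494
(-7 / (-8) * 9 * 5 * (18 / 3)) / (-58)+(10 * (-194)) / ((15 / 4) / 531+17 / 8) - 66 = -686393163 / 700408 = -979.99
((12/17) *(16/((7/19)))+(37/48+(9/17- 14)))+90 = 616643/5712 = 107.96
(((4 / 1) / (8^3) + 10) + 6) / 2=2049 / 256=8.00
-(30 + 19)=-49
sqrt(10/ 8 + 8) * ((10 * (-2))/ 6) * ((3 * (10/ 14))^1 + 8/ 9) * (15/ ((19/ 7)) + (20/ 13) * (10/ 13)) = -20575475 * sqrt(37)/ 606879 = -206.23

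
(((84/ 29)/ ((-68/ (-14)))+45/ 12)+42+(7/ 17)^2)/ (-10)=-1559399/ 335240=-4.65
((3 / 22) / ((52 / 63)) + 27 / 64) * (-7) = -37611 / 9152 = -4.11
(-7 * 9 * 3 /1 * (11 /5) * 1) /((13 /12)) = -24948 /65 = -383.82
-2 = -2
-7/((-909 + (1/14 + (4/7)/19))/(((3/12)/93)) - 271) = 931/45004705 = 0.00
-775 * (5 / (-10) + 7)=-10075 / 2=-5037.50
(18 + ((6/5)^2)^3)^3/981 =3917469111754824/415802001953125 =9.42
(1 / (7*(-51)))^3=-1 / 45499293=-0.00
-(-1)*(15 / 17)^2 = 225 / 289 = 0.78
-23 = -23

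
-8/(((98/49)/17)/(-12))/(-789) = -272/263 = -1.03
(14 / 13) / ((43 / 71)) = 994 / 559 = 1.78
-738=-738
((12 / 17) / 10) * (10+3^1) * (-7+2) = -78 / 17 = -4.59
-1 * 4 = -4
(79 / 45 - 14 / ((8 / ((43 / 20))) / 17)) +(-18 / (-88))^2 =-338489 / 5445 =-62.17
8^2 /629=64 /629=0.10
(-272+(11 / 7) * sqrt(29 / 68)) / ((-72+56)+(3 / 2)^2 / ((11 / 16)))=21.29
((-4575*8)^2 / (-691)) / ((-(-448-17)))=-89304000 / 21421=-4168.99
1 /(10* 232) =0.00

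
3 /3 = 1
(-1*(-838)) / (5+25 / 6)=5028 / 55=91.42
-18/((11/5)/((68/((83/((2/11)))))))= -12240/10043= -1.22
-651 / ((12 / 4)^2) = -217 / 3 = -72.33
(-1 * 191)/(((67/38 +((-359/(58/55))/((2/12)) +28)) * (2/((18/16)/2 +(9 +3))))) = 7051147/11830032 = 0.60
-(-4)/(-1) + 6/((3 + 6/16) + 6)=-84/25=-3.36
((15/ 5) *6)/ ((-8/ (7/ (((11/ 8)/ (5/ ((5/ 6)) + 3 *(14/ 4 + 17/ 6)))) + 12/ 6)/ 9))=-57591/ 22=-2617.77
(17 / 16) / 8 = 17 / 128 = 0.13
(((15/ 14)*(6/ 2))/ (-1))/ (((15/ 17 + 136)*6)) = -255/ 65156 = -0.00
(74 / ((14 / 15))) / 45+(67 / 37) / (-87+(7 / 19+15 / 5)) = 306944 / 176379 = 1.74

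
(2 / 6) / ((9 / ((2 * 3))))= 2 / 9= 0.22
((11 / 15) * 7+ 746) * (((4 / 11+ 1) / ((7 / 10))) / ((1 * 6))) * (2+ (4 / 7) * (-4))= -112670 / 1617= -69.68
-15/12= -5/4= -1.25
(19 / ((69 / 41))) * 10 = 7790 / 69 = 112.90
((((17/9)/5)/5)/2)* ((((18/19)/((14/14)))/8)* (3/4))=51/15200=0.00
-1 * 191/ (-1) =191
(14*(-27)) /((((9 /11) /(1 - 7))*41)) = 2772 /41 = 67.61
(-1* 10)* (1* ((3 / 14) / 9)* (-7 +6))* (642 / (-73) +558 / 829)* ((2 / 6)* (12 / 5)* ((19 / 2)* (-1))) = 889352 / 60517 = 14.70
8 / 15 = 0.53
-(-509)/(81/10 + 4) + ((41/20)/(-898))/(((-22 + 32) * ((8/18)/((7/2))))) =7312999457/173852800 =42.06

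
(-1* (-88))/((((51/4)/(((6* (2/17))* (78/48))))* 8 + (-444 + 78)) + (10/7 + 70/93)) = -372372/1163221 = -0.32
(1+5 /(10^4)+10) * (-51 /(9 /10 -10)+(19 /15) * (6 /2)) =13448897 /130000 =103.45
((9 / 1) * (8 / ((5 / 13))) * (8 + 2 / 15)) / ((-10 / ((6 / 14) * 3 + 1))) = -304512 / 875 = -348.01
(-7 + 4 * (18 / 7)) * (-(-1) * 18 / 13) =414 / 91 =4.55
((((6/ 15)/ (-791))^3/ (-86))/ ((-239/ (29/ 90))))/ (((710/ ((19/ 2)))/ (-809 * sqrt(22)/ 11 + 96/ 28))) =-2204/ 23698642641027178125 + 445759 * sqrt(22)/ 223444344901113393750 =0.00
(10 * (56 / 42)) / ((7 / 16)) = 640 / 21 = 30.48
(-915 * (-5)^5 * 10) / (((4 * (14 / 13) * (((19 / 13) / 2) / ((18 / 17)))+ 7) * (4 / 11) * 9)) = 2416171875 / 2758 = 876059.42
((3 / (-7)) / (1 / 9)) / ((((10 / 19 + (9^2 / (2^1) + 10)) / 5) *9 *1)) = -570 / 13573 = -0.04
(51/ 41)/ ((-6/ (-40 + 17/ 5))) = 7.59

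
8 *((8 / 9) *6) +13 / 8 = 1063 / 24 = 44.29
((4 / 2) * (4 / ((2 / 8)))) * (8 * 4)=1024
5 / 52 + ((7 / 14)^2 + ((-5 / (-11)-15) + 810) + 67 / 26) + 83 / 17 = 1952725 / 2431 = 803.26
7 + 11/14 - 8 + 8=109/14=7.79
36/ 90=2/ 5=0.40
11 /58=0.19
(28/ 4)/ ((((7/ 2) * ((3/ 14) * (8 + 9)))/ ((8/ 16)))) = 0.27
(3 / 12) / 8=1 / 32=0.03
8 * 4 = 32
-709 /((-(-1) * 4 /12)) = -2127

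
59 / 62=0.95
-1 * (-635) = 635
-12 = -12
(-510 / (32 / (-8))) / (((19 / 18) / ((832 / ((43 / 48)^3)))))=211168788480 / 1510633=139788.28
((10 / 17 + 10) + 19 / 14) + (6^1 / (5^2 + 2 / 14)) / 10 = 1253419 / 104720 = 11.97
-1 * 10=-10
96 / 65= 1.48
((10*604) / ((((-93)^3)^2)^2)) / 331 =0.00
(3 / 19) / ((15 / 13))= 13 / 95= 0.14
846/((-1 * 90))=-47/5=-9.40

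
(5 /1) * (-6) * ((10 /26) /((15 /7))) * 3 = -210 /13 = -16.15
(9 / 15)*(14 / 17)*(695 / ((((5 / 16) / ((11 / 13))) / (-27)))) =-27742176 / 1105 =-25106.04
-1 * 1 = -1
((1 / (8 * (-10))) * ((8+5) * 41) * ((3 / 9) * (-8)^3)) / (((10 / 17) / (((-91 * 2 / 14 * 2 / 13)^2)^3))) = 9278464 / 75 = 123712.85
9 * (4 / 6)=6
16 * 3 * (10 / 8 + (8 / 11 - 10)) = -4236 / 11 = -385.09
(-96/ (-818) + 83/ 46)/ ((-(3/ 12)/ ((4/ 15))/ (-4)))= 231392/ 28221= 8.20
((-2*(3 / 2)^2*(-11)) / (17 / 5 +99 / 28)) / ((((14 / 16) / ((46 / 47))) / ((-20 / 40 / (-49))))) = 182160 / 2236213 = 0.08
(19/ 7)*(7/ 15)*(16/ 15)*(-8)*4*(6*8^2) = -1245184/ 75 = -16602.45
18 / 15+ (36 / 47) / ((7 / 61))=12954 / 1645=7.87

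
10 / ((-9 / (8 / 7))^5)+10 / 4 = 4961527355 / 1984873086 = 2.50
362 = 362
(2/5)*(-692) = -1384/5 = -276.80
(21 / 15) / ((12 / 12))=7 / 5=1.40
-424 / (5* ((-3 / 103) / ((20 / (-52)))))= -43672 / 39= -1119.79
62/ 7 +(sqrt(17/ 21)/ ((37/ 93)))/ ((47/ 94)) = 62 * sqrt(357)/ 259 +62/ 7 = 13.38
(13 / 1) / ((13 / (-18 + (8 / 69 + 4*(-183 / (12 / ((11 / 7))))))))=-54937 / 483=-113.74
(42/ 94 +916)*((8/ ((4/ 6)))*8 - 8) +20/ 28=26533203/ 329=80648.03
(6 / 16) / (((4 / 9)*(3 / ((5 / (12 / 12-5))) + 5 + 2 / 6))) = 405 / 1408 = 0.29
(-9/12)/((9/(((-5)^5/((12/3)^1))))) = 3125/48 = 65.10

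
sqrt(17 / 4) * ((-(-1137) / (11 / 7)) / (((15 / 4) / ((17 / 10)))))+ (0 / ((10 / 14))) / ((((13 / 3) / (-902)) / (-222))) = 45101 * sqrt(17) / 275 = 676.20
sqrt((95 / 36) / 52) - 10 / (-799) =0.24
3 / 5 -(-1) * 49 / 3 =254 / 15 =16.93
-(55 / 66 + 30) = -185 / 6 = -30.83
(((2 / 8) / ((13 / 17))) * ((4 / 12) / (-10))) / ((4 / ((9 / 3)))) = -17 / 2080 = -0.01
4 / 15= 0.27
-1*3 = -3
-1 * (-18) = 18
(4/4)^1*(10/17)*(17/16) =5/8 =0.62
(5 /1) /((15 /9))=3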